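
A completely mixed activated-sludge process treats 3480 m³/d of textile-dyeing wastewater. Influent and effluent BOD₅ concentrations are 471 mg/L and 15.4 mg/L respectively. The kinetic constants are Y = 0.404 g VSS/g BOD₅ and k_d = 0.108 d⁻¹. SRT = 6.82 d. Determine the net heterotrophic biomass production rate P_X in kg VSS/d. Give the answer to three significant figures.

P_X ≈ 369 kg VSS/d

Observed yield with endogenous decay: Y_obs = Y / (1 + k_d·θ_c) = 0.404 / (1 + 0.108 × 6.82) = 0.404 / 1.737 = 0.2326 g VSS/g BOD₅.
Mass of BOD₅ removed per day: Q(S₀ − S) = 3480 × 455.6 g/m³ = 1585 kg/d.
Biomass produced: P_X = Y_obs·Q·ΔS = 0.2326 × 1585 ≈ 368.9 kg VSS/d.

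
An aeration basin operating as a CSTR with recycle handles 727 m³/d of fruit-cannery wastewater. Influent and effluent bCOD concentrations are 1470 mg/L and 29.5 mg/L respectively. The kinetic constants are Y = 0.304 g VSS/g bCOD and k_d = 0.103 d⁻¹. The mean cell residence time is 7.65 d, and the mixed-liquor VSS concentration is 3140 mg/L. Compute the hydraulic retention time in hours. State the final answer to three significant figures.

τ ≈ 14.3 h

Steady-state biomass mass balance: V·X·(1 + k_d·θ_c) = Y·Q·(S₀ − S)·θ_c, so V = 0.304 × 727 × (1470 − 29.5) × 7.65 / [3140 × (1 + 0.103 × 7.65)] = 2.44×10^6 / 5614 = 433.8 m³.
τ = V/Q = 433.8/727 = 0.5967 d, or 14.32 h.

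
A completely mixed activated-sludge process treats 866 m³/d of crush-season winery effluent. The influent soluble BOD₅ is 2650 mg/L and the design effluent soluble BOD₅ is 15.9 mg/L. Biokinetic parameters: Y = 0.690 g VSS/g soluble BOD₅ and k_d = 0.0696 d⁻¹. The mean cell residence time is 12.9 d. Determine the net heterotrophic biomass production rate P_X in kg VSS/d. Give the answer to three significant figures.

P_X ≈ 829 kg VSS/d

Y_obs = Y / (1 + k_d θ_c) = 0.690 / (1 + 0.0696 × 12.9) = 0.690 / 1.898 = 0.3636.
ΔS = 2650 − 15.9 = 2634 mg/L, so the substrate removal rate is 866 × 2634/1000 = 2281 kg soluble BOD₅/d.
Net biomass production P_X = Y_obs × Q·(S₀ − S) = 0.3636 × 2281 = 829.4 kg VSS/d.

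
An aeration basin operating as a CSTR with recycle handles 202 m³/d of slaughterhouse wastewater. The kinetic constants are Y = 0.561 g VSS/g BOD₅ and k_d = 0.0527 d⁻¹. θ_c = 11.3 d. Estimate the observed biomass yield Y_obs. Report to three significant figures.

Observed yield with endogenous decay: Y_obs = Y / (1 + k_d·θ_c) = 0.561 / (1 + 0.0527 × 11.3) = 0.561 / 1.596 = 0.3516 g VSS/g BOD₅.

Y_obs ≈ 0.352 g VSS/g BOD₅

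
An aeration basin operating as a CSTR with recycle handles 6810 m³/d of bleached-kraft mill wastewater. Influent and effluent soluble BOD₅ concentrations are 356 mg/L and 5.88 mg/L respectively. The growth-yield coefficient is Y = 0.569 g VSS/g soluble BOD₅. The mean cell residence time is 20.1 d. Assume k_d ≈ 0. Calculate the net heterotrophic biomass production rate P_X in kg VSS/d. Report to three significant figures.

P_X ≈ 1360 kg VSS/d

No decay correction is needed, so Y_obs = Y = 0.569.
Mass of soluble BOD₅ removed per day: Q(S₀ − S) = 6810 × 350.1 g/m³ = 2384 kg/d.
Biomass produced: P_X = Y_obs·Q·ΔS = 0.5690 × 2384 ≈ 1357 kg VSS/d.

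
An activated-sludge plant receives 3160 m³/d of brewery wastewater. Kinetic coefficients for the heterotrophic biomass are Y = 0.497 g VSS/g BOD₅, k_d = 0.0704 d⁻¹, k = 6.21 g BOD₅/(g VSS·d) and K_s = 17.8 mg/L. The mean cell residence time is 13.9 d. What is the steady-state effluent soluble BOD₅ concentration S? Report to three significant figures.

S ≈ 0.861 mg/L

For a completely mixed reactor with recycle the Lawrence–McCarty relation gives S = K_s·(1 + k_d·θ_c) / [θ_c·(Y·k − k_d) − 1] = 17.8 × (1 + 0.0704 × 13.9) / [13.9 × (0.497 × 6.21 − 0.0704) − 1] = 35.22 / 40.92 = 0.8606 mg/L.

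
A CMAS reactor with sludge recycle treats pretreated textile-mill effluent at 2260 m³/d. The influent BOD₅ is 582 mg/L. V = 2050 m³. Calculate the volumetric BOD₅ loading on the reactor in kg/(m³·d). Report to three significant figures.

L_v ≈ 0.642 kg BOD₅/(m³·d)

Volumetric loading L_v = Q·S₀ / V = 2260 × 582 g/m³ / 2050 m³ = 641.6 g/(m³·d) = 0.6416 kg BOD₅/(m³·d).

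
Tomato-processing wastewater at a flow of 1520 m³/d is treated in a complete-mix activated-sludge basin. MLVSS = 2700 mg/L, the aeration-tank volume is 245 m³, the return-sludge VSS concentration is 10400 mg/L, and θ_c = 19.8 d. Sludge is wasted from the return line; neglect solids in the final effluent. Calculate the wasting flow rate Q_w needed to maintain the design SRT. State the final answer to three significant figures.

Wasting from the return line (neglecting effluent solids): Q_w = V·X / (θ_c·X_r) = 245.0 × 2700 / (19.8 × 10400) = 3.212 m³/d.

Q_w ≈ 3.21 m³/d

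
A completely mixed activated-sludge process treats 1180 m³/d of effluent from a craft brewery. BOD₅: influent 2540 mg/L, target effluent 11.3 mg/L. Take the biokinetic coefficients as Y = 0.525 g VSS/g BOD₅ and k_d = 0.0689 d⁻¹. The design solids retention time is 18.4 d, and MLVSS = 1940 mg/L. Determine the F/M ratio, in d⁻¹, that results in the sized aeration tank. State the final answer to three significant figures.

Steady-state biomass mass balance: V·X·(1 + k_d·θ_c) = Y·Q·(S₀ − S)·θ_c, so V = 0.525 × 1180 × (2540 − 11.3) × 18.4 / [1940 × (1 + 0.0689 × 18.4)] = 2.88×10^7 / 4399 = 6552 m³.
Food-to-microorganism ratio F/M = Q S₀ / (V X) = 1180 × 2540 / (6552 × 1940) = 0.2358 d⁻¹.

F/M ≈ 0.236 d⁻¹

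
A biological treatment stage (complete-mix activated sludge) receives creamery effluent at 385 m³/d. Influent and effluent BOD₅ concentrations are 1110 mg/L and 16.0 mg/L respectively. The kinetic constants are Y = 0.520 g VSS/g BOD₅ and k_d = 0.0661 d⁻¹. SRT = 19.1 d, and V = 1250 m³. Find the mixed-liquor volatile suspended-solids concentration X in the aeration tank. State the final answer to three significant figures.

X = Y·Q·ΔS·θ_c / [V·(1 + k_d θ_c)] = 0.520 × 385 × (1110 − 16.0) × 19.1 / [1250 × (1 + 0.0661 × 19.1)] = 1479 mg/L.

X ≈ 1480 mg/L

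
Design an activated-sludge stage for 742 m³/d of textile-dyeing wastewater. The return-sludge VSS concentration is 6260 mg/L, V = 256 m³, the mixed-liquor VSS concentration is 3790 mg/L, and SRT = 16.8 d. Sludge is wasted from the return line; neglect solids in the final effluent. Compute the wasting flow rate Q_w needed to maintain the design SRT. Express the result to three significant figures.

Q_w ≈ 9.23 m³/d

θ_c = V·X/(Q_w·X_r) when wasting from the recycle, so Q_w = V·X/(θ_c·X_r) = 256.0 × 3790 / (16.8 × 6260) = 9.226 m³/d.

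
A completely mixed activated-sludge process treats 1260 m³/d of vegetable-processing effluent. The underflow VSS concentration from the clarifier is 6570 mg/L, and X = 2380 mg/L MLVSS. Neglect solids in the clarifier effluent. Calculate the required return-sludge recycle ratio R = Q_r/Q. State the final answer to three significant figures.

R = Q_r/Q = X/(X_r − X) = 2380 / (6570 − 2380) = 0.5680.

R ≈ 0.568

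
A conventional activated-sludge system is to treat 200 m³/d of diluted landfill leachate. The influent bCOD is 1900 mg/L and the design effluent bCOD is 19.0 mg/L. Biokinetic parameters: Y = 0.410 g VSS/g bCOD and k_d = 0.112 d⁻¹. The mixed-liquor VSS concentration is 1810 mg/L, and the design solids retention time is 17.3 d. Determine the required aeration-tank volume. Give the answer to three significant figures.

From the SRT design equation V = Y Q (S₀−S) θ_c / [X (1 + k_d θ_c)] = 0.410 × 200 × (1900 − 19.0) × 17.3 / [1810 × (1 + 0.112 × 17.3)] = 2.67×10^6 / 5317 = 501.9 m³.

V ≈ 502 m³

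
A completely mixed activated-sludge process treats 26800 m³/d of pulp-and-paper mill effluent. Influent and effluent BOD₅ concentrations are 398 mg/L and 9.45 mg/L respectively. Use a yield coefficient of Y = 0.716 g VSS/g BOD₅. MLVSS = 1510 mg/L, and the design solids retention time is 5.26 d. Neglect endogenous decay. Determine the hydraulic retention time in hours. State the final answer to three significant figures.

τ ≈ 23.3 h

Biomass mass balance (decay neglected): V·X = Y·Q·(S₀ − S)·θ_c, so V = 0.716 × 26800 × (398 − 9.45) × 5.26 / 1510 = 25972 m³.
Hydraulic retention time τ = V/Q = 25972 / 26800 = 0.9691 d = 23.26 h.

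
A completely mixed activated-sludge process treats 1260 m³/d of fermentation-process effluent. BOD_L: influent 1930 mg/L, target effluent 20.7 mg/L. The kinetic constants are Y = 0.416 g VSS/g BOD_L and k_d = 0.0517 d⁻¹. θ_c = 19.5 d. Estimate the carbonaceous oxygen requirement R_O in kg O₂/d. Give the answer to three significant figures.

Observed yield with endogenous decay: Y_obs = Y / (1 + k_d·θ_c) = 0.416 / (1 + 0.0517 × 19.5) = 0.416 / 2.008 = 0.2072 g VSS/g BOD_L.
Substrate removed = Q·(S₀ − S) = 1260 m³/d × (1930 − 20.7) g/m³ = 2.41×10^6 g/d = 2406 kg/d.
Biomass synthesised: P_X = Y_obs × 2406 = 498.4 kg VSS/d.
Carbonaceous O₂ demand = substrate oxidised − cell-mass equivalent = 2406 − 1.42 × 498.4 = 1698 kg O₂/d.

R_O ≈ 1700 kg O₂/d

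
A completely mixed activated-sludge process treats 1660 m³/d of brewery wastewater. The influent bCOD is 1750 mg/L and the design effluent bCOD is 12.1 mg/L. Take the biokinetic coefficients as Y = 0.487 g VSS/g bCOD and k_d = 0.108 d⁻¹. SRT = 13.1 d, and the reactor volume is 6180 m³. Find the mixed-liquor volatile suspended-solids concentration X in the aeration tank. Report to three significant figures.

X ≈ 1230 mg/L

X = Y·Q·ΔS·θ_c / [V·(1 + k_d θ_c)] = 0.487 × 1660 × (1750 − 12.1) × 13.1 / [6180 × (1 + 0.108 × 13.1)] = 1233 mg/L.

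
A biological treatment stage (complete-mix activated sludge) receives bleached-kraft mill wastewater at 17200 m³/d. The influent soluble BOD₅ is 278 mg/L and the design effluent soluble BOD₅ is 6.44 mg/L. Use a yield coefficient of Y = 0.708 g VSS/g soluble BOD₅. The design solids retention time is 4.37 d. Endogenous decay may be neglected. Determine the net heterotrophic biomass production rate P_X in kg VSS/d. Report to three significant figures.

Since k_d ≈ 0, Y_obs = Y = 0.708 g VSS/g soluble BOD₅.
Q·(S₀ − S) = 17200 × (278 − 6.44) × 10⁻³ = 4671 kg/d removed.
Biomass produced: P_X = Y_obs·Q·ΔS = 0.7080 × 4671 ≈ 3307 kg VSS/d.

P_X ≈ 3310 kg VSS/d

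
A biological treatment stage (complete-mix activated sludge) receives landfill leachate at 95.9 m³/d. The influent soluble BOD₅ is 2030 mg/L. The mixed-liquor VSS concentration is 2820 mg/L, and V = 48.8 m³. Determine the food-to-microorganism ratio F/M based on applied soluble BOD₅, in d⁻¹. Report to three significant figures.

F/M = applied load / biomass = Q·S₀/(V·X) = 95.9 × 2030 / (48.80 × 2820) = 1.415 d⁻¹.

F/M ≈ 1.41 d⁻¹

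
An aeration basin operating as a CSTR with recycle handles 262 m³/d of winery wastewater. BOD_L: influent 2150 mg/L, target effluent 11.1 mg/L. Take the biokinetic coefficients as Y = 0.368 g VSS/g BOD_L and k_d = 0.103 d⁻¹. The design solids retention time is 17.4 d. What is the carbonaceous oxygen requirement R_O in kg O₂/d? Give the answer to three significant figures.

Correct the yield for decay: Y_obs = Y/(1 + k_d θ_c) = 0.368 / (1 + 0.103 × 17.4) = 0.368 / 2.792 = 0.1318.
ΔS = 2150 − 11.1 = 2139 mg/L, so the substrate removal rate is 262 × 2139/1000 = 560.4 kg BOD_L/d.
P_X = Y_obs·Q·(S₀ − S) = 0.1318 × 560.4 = 73.86 kg VSS/d.
R_O = Q·(S₀ − S) − 1.42·P_X = 560.4 − 1.42 × 73.86 = 455.5 kg O₂/d.

R_O ≈ 456 kg O₂/d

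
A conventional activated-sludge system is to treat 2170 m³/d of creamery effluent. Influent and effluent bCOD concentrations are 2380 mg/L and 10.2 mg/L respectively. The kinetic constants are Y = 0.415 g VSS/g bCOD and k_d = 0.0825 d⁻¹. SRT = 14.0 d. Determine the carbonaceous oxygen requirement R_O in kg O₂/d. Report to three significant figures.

Observed yield with endogenous decay: Y_obs = Y / (1 + k_d·θ_c) = 0.415 / (1 + 0.0825 × 14.0) = 0.415 / 2.155 = 0.1926 g VSS/g bCOD.
Mass of bCOD removed per day: Q(S₀ − S) = 2170 × 2370 g/m³ = 5142 kg/d.
Biomass synthesised: P_X = Y_obs × 5142 = 990.3 kg VSS/d.
R_O = Q·(S₀ − S) − 1.42·P_X = 5142 − 1.42 × 990.3 = 3736 kg O₂/d.

R_O ≈ 3740 kg O₂/d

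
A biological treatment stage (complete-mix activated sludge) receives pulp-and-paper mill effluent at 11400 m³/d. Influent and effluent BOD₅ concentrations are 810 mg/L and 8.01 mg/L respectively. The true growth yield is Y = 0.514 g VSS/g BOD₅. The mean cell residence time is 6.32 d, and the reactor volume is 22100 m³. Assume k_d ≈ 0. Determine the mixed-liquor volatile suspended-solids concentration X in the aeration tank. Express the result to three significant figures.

X ≈ 1340 mg/L

From V·X = Y·Q·(S₀ − S)·θ_c (decay neglected): X = 0.514 × 11400 × (810 − 8.01) × 6.32 / 22100 = 1344 mg/L.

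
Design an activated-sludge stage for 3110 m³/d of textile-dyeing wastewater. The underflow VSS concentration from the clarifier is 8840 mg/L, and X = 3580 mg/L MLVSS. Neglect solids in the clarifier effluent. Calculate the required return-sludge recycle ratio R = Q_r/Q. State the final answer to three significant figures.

Solids balance on the clarifier gives (1+R)X = R·X_r, so R = X/(X_r − X) = 3580 / (8840 − 3580) = 0.6806.

R ≈ 0.681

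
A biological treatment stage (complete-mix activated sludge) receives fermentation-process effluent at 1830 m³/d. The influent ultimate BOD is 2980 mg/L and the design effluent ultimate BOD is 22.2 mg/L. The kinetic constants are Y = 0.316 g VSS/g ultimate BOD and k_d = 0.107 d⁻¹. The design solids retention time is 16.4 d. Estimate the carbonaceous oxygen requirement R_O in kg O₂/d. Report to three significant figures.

Observed yield with endogenous decay: Y_obs = Y / (1 + k_d·θ_c) = 0.316 / (1 + 0.107 × 16.4) = 0.316 / 2.755 = 0.1147 g VSS/g ultimate BOD.
ΔS = 2980 − 22.2 = 2958 mg/L, so the substrate removal rate is 1830 × 2958/1000 = 5413 kg ultimate BOD/d.
Net sludge production P_X = 0.1147 × 5413 = 620.9 kg VSS/d.
Carbonaceous O₂ demand = substrate oxidised − cell-mass equivalent = 5413 − 1.42 × 620.9 = 4531 kg O₂/d.

R_O ≈ 4530 kg O₂/d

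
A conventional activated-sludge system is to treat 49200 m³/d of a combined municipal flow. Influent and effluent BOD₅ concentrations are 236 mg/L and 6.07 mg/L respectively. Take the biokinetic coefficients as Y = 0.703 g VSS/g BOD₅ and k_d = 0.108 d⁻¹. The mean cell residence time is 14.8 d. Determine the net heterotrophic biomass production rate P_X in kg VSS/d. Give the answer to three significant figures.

P_X ≈ 3060 kg VSS/d

Y_obs = Y / (1 + k_d θ_c) = 0.703 / (1 + 0.108 × 14.8) = 0.703 / 2.598 = 0.2706.
ΔS = 236 − 6.07 = 229.9 mg/L, so the substrate removal rate is 49200 × 229.9/1000 = 11313 kg BOD₅/d.
So the net sludge growth is P_X = 0.2706 × 11313 = 3061 kg VSS/d.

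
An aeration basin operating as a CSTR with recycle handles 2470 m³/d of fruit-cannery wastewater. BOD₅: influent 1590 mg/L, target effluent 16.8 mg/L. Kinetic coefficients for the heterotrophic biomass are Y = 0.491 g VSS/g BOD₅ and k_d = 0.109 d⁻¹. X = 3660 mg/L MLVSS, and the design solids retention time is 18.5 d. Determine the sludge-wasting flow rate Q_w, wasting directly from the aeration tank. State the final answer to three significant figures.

Q_w ≈ 173 m³/d

Steady-state biomass mass balance: V·X·(1 + k_d·θ_c) = Y·Q·(S₀ − S)·θ_c, so V = 0.491 × 2470 × (1590 − 16.8) × 18.5 / [3660 × (1 + 0.109 × 18.5)] = 3.53×10^7 / 11040 = 3197 m³.
Wasting from the aeration tank: Q_w = V / θ_c = 3197 / 18.5 = 172.8 m³/d.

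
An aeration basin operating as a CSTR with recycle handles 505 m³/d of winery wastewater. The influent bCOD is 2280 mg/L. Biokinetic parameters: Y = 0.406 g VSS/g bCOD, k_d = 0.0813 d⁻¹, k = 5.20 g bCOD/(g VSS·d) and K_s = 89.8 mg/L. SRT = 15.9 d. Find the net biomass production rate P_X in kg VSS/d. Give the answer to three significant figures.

From the Monod/SRT balance for a CMAS, S = K_s·(1+k_d θ_c)/[θ_c·(Y k − k_d) − 1] = 89.8 × (1 + 0.0813 × 15.9) / [15.9 × (0.406 × 5.20 − 0.0813) − 1] = 205.9 / 31.28 = 6.583 mg/L.
Correct the yield for decay: Y_obs = Y/(1 + k_d θ_c) = 0.406 / (1 + 0.0813 × 15.9) = 0.406 / 2.293 = 0.1771.
Q·(S₀ − S) = 505 × (2280 − 6.58) × 10⁻³ = 1148 kg/d removed.
P_X = Y_obs · Q(S₀ − S) = 0.1771 × 1148 = 203.3 kg VSS/d.

P_X ≈ 203 kg VSS/d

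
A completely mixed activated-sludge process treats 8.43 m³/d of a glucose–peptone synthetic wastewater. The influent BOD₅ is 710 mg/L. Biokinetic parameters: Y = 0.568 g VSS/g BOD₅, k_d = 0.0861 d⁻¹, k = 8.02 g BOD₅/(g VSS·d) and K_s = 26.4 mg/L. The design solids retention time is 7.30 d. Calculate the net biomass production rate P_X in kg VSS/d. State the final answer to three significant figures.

P_X ≈ 2.08 kg VSS/d

Effluent substrate depends only on kinetics and SRT: S = K_s(1 + k_d θ_c) / [θ_c(Yk − k_d) − 1] = 26.4 × (1 + 0.0861 × 7.30) / [7.30 × (0.568 × 8.02 − 0.0861) − 1] = 42.99 / 31.63 = 1.359 mg/L.
Observed yield with endogenous decay: Y_obs = Y / (1 + k_d·θ_c) = 0.568 / (1 + 0.0861 × 7.30) = 0.568 / 1.629 = 0.3488 g VSS/g BOD₅.
Q·(S₀ − S) = 8.43 × (710 − 1.36) × 10⁻³ = 5.974 kg/d removed.
Biomass produced: P_X = Y_obs·Q·ΔS = 0.3488 × 5.974 ≈ 2.084 kg VSS/d.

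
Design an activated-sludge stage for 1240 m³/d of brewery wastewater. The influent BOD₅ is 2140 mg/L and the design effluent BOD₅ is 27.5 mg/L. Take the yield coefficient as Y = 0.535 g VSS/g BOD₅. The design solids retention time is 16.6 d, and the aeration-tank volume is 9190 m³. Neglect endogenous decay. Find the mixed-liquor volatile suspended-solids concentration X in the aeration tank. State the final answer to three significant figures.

X ≈ 2530 mg/L

X = Y·Q·ΔS·θ_c / V = 0.535 × 1240 × (2140 − 27.5) × 16.6 / 9190 = 2531 mg/L.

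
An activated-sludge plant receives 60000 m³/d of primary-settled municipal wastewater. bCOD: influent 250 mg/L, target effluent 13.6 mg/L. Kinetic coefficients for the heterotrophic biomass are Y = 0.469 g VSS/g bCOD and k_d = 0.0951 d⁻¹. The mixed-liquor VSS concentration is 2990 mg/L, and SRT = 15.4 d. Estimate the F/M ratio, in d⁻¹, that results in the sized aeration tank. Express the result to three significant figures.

From the SRT design equation V = Y Q (S₀−S) θ_c / [X (1 + k_d θ_c)] = 0.469 × 60000 × (250 − 13.6) × 15.4 / [2990 × (1 + 0.0951 × 15.4)] = 1.02×10^8 / 7369 = 13902 m³.
F/M = applied load / biomass = Q·S₀/(V·X) = 60000 × 250 / (13902 × 2990) = 0.3609 d⁻¹.

F/M ≈ 0.361 d⁻¹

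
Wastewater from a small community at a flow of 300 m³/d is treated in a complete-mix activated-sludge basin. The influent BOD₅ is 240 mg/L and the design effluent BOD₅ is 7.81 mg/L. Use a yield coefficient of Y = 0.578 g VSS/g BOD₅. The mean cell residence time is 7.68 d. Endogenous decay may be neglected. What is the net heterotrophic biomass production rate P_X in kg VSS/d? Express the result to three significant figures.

P_X ≈ 40.3 kg VSS/d

No decay correction is needed, so Y_obs = Y = 0.578.
ΔS = 240 − 7.81 = 232.2 mg/L, so the substrate removal rate is 300 × 232.2/1000 = 69.66 kg BOD₅/d.
Biomass produced: P_X = Y_obs·Q·ΔS = 0.5780 × 69.66 ≈ 40.26 kg VSS/d.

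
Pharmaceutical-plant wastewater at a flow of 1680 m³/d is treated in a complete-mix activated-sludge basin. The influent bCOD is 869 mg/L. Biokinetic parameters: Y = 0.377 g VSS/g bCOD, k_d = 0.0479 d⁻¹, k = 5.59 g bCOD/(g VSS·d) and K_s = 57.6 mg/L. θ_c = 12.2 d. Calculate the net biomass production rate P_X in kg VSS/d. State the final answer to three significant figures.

From the Monod/SRT balance for a CMAS, S = K_s·(1+k_d θ_c)/[θ_c·(Y k − k_d) − 1] = 57.6 × (1 + 0.0479 × 12.2) / [12.2 × (0.377 × 5.59 − 0.0479) − 1] = 91.26 / 24.13 = 3.783 mg/L.
Y_obs = Y / (1 + k_d θ_c) = 0.377 / (1 + 0.0479 × 12.2) = 0.377 / 1.584 = 0.2379.
Substrate removed = Q·(S₀ − S) = 1680 m³/d × (869 − 3.78) g/m³ = 1.45×10^6 g/d = 1454 kg/d.
Net biomass production P_X = Y_obs × Q·(S₀ − S) = 0.2379 × 1454 = 345.9 kg VSS/d.

P_X ≈ 346 kg VSS/d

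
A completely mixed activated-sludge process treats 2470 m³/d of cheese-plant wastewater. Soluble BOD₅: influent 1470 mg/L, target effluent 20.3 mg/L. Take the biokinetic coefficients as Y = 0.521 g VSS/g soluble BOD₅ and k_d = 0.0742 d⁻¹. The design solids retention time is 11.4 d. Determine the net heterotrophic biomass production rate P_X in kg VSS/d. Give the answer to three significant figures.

P_X ≈ 1010 kg VSS/d

Y_obs = Y / (1 + k_d θ_c) = 0.521 / (1 + 0.0742 × 11.4) = 0.521 / 1.846 = 0.2823.
ΔS = 1470 − 20.3 = 1450 mg/L, so the substrate removal rate is 2470 × 1450/1000 = 3581 kg soluble BOD₅/d.
Biomass produced: P_X = Y_obs·Q·ΔS = 0.2823 × 3581 ≈ 1011 kg VSS/d.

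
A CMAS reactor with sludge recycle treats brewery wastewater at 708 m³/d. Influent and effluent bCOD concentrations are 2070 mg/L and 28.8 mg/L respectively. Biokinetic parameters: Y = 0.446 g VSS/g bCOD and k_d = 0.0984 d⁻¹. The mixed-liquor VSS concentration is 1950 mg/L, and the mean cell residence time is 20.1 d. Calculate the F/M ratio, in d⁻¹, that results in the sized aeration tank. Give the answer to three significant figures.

F/M ≈ 0.337 d⁻¹

Steady-state biomass mass balance: V·X·(1 + k_d·θ_c) = Y·Q·(S₀ − S)·θ_c, so V = 0.446 × 708 × (2070 − 28.8) × 20.1 / [1950 × (1 + 0.0984 × 20.1)] = 1.3×10^7 / 5807 = 2231 m³.
F/M = applied load / biomass = Q·S₀/(V·X) = 708 × 2070 / (2231 × 1950) = 0.3369 d⁻¹.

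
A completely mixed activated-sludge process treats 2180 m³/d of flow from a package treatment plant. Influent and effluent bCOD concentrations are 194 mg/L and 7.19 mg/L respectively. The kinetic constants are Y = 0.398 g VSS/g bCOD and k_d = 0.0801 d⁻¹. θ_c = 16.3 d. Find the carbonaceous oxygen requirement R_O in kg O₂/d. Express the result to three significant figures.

Y_obs = Y / (1 + k_d θ_c) = 0.398 / (1 + 0.0801 × 16.3) = 0.398 / 2.306 = 0.1726.
Mass of bCOD removed per day: Q(S₀ − S) = 2180 × 186.8 g/m³ = 407.2 kg/d.
Biomass synthesised: P_X = Y_obs × 407.2 = 70.30 kg VSS/d.
R_O = Q·(S₀ − S) − 1.42·P_X = 407.2 − 1.42 × 70.30 = 307.4 kg O₂/d.

R_O ≈ 307 kg O₂/d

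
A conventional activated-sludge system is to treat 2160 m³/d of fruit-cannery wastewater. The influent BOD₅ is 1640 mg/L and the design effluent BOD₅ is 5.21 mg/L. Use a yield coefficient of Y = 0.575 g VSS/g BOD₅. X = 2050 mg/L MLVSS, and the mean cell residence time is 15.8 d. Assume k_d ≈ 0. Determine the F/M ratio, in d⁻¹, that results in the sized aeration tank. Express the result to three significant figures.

F/M ≈ 0.110 d⁻¹

V·X = Y·Q·ΔS·θ_c gives V = 0.575 × 2160 × (1640 − 5.21) × 15.8 / 2050 = 15649 m³.
Food-to-microorganism ratio F/M = Q S₀ / (V X) = 2160 × 1640 / (15649 × 2050) = 0.1104 d⁻¹.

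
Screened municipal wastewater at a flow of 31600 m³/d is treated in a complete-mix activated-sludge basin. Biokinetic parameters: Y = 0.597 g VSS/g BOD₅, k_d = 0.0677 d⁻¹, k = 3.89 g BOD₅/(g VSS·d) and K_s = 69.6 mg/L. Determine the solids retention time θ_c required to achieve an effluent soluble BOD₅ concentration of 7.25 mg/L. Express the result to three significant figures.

θ_c ≈ 6.61 d

At the target effluent, Y k S/(K_s+S) = 0.597×3.89×7.25/76.85 = 0.2191 d⁻¹.
θ_c = 1/(μ − k_d) = 1/(0.2191 − 0.0677) = 1/0.1514 = 6.606 d.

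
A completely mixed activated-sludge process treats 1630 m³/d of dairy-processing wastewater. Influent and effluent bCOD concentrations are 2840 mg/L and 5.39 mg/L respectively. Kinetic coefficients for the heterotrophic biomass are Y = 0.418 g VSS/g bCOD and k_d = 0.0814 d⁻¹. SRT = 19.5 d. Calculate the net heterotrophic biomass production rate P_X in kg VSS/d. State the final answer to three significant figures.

Y_obs = Y / (1 + k_d θ_c) = 0.418 / (1 + 0.0814 × 19.5) = 0.418 / 2.587 = 0.1616.
Substrate removed = Q·(S₀ − S) = 1630 m³/d × (2840 − 5.39) g/m³ = 4.62×10^6 g/d = 4620 kg/d.
So the net sludge growth is P_X = 0.1616 × 4620 = 746.5 kg VSS/d.

P_X ≈ 746 kg VSS/d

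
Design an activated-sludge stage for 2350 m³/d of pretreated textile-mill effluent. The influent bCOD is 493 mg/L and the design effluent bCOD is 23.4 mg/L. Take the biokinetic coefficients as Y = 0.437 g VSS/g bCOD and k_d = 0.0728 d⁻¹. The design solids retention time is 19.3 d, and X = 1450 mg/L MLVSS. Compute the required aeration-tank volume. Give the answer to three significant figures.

V ≈ 2670 m³

Rearranging the biomass balance for a CMAS with decay, V = Y·Q·ΔS·θ_c / [X·(1+k_d θ_c)] = 0.437 × 2350 × (493 − 23.4) × 19.3 / [1450 × (1 + 0.0728 × 19.3)] = 9.31×10^6 / 3487 = 2669 m³.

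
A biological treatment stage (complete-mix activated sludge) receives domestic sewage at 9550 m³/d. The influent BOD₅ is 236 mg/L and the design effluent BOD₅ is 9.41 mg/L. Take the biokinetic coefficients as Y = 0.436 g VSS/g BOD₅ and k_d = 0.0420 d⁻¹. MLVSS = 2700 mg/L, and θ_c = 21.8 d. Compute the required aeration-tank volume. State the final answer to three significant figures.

V ≈ 3980 m³

Steady-state biomass mass balance: V·X·(1 + k_d·θ_c) = Y·Q·(S₀ − S)·θ_c, so V = 0.436 × 9550 × (236 − 9.41) × 21.8 / [2700 × (1 + 0.0420 × 21.8)] = 2.06×10^7 / 5172 = 3977 m³.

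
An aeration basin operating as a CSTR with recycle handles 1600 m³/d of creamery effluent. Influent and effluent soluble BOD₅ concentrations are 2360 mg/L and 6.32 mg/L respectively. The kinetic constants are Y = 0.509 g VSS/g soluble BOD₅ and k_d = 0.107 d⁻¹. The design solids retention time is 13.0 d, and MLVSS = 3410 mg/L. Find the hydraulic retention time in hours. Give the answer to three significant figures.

τ ≈ 45.8 h

Steady-state biomass mass balance: V·X·(1 + k_d·θ_c) = Y·Q·(S₀ − S)·θ_c, so V = 0.509 × 1600 × (2360 − 6.32) × 13.0 / [3410 × (1 + 0.107 × 13.0)] = 2.49×10^7 / 8153 = 3056 m³.
Hydraulic retention time τ = V/Q = 3056 / 1600 = 1.910 d = 45.84 h.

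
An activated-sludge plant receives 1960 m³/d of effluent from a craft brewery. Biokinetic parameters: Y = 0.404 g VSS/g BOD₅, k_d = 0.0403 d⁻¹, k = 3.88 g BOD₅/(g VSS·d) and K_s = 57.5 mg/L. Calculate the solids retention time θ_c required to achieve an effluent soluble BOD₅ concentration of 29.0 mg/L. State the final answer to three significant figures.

θ_c ≈ 2.06 d

From 1/θ_c = Y·k·S/(K_s + S) − k_d: Y·k·S/(K_s+S) = 0.404 × 3.88 × 29.0 / (57.5 + 29.0) = 0.5255 d⁻¹.
θ_c = 1/(μ − k_d) = 1/(0.5255 − 0.0403) = 1/0.4852 = 2.061 d.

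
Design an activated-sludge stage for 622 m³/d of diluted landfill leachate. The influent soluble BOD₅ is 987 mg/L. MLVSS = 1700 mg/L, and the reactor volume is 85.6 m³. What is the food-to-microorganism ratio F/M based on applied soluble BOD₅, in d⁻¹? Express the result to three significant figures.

F/M ≈ 4.22 d⁻¹

F/M = applied load / biomass = Q·S₀/(V·X) = 622 × 987 / (85.60 × 1700) = 4.219 d⁻¹.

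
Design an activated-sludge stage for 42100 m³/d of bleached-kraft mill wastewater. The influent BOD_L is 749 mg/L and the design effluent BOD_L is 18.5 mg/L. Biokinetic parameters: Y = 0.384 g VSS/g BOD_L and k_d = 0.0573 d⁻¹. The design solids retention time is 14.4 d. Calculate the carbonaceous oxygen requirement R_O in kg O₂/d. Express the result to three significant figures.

Correct the yield for decay: Y_obs = Y/(1 + k_d θ_c) = 0.384 / (1 + 0.0573 × 14.4) = 0.384 / 1.825 = 0.2104.
Substrate removed = Q·(S₀ − S) = 42100 m³/d × (749 − 18.5) g/m³ = 3.08×10^7 g/d = 30754 kg/d.
P_X = Y_obs·Q·(S₀ − S) = 0.2104 × 30754 = 6471 kg VSS/d.
R_O = Q·(S₀ − S) − 1.42·P_X = 30754 − 1.42 × 6471 = 21566 kg O₂/d.

R_O ≈ 21600 kg O₂/d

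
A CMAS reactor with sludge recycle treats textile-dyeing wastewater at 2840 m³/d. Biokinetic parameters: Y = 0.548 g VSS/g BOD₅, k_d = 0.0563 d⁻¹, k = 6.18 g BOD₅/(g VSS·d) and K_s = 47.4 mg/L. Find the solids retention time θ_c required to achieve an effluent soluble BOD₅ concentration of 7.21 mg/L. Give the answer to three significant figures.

At the target effluent, Y k S/(K_s+S) = 0.548×6.18×7.21/54.61 = 0.4471 d⁻¹.
Then 1/θ_c = μ − k_d = 0.4471 − 0.0563 = 0.3908 d⁻¹, giving θ_c = 2.559 d.

θ_c ≈ 2.56 d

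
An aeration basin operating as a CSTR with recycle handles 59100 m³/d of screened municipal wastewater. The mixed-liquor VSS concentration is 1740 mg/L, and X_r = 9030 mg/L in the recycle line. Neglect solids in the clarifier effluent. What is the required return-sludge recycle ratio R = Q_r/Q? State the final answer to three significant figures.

R ≈ 0.239

Mass balance around the secondary clarifier (neglecting effluent solids): R = X / (X_r − X) = 1740 / (9030 − 1740) = 0.2387.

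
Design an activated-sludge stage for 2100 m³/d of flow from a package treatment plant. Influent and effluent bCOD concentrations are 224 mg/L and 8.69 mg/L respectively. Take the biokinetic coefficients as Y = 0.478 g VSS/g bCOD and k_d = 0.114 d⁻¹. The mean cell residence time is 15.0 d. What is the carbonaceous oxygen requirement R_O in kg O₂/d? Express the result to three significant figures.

R_O ≈ 339 kg O₂/d

The observed yield is Y_obs = Y/(1 + k_d·θ_c) = 0.478 / (1 + 0.114 × 15.0) = 0.478 / 2.710 = 0.1764 g VSS per g bCOD removed.
ΔS = 224 − 8.69 = 215.3 mg/L, so the substrate removal rate is 2100 × 215.3/1000 = 452.2 kg bCOD/d.
Net sludge production P_X = 0.1764 × 452.2 = 79.75 kg VSS/d.
Carbonaceous O₂ demand = substrate oxidised − cell-mass equivalent = 452.2 − 1.42 × 79.75 = 338.9 kg O₂/d.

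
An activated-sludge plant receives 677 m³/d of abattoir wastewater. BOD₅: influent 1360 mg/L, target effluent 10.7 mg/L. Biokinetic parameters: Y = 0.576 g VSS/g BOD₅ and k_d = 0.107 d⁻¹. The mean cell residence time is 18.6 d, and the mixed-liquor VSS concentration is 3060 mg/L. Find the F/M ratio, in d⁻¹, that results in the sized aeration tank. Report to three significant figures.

F/M ≈ 0.281 d⁻¹

From the SRT design equation V = Y Q (S₀−S) θ_c / [X (1 + k_d θ_c)] = 0.576 × 677 × (1360 − 10.7) × 18.6 / [3060 × (1 + 0.107 × 18.6)] = 9.79×10^6 / 9150 = 1070 m³.
F/M = applied load / biomass = Q·S₀/(V·X) = 677 × 1360 / (1070 × 3060) = 0.2813 d⁻¹.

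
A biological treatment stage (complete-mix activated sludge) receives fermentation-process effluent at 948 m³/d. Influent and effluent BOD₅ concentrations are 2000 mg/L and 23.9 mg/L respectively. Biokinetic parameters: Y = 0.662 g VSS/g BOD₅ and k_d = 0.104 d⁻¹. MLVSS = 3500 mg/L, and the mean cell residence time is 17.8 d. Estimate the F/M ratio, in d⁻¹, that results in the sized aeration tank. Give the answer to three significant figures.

F/M ≈ 0.245 d⁻¹

From the SRT design equation V = Y Q (S₀−S) θ_c / [X (1 + k_d θ_c)] = 0.662 × 948 × (2000 − 23.9) × 17.8 / [3500 × (1 + 0.104 × 17.8)] = 2.21×10^7 / 9979 = 2212 m³.
F/M = Q·S₀ / (V·X) = 948 × 2000 / (2212 × 3500) = 0.2449 g BOD₅·(g VSS·d)⁻¹.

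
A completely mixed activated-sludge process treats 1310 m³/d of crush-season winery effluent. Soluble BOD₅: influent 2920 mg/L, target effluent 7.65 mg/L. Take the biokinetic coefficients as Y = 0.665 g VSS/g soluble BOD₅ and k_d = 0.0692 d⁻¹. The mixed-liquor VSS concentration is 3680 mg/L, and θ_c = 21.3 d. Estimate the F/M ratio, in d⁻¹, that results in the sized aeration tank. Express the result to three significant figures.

Rearranging the biomass balance for a CMAS with decay, V = Y·Q·ΔS·θ_c / [X·(1+k_d θ_c)] = 0.665 × 1310 × (2920 − 7.65) × 21.3 / [3680 × (1 + 0.0692 × 21.3)] = 5.4×10^7 / 9104 = 5936 m³.
F/M = Q·S₀ / (V·X) = 1310 × 2920 / (5936 × 3680) = 0.1751 g soluble BOD₅·(g VSS·d)⁻¹.

F/M ≈ 0.175 d⁻¹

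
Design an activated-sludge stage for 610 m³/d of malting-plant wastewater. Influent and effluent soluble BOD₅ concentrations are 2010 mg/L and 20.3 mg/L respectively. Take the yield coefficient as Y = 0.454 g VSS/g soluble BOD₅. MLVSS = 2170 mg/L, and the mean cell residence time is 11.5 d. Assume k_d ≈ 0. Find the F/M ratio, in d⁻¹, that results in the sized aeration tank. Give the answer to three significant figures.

Biomass mass balance (decay neglected): V·X = Y·Q·(S₀ − S)·θ_c, so V = 0.454 × 610 × (2010 − 20.3) × 11.5 / 2170 = 2920 m³.
Food-to-microorganism ratio F/M = Q S₀ / (V X) = 610 × 2010 / (2920 × 2170) = 0.1935 d⁻¹.

F/M ≈ 0.193 d⁻¹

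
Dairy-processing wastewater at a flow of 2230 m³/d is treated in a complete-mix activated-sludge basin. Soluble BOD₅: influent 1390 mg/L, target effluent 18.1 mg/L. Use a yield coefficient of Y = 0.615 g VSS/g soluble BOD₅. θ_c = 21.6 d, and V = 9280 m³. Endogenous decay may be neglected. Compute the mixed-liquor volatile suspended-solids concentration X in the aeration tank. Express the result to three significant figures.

X ≈ 4380 mg/L

From V·X = Y·Q·(S₀ − S)·θ_c (decay neglected): X = 0.615 × 2230 × (1390 − 18.1) × 21.6 / 9280 = 4379 mg/L.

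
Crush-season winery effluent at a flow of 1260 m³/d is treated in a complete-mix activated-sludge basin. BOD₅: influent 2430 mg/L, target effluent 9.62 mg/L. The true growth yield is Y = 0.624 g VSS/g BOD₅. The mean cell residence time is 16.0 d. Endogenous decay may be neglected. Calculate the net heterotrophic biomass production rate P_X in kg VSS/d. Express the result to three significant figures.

With endogenous decay neglected, the observed yield equals the true yield: Y_obs = Y = 0.624 g VSS/g BOD₅.
ΔS = 2430 − 9.62 = 2420 mg/L, so the substrate removal rate is 1260 × 2420/1000 = 3050 kg BOD₅/d.
Net biomass production P_X = Y_obs × Q·(S₀ − S) = 0.6240 × 3050 = 1903 kg VSS/d.

P_X ≈ 1900 kg VSS/d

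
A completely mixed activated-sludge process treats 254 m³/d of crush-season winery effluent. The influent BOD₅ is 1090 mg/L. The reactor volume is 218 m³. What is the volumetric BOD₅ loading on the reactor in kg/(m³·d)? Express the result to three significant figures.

L_v ≈ 1.27 kg BOD₅/(m³·d)

Volumetric loading L_v = Q·S₀ / V = 254 × 1090 g/m³ / 218.0 m³ = 1270 g/(m³·d) = 1.270 kg BOD₅/(m³·d).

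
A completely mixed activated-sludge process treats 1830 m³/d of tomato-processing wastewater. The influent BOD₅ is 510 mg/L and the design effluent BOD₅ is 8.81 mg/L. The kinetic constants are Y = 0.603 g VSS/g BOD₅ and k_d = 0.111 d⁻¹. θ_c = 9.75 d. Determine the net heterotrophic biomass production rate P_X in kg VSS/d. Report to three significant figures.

Y_obs = Y / (1 + k_d θ_c) = 0.603 / (1 + 0.111 × 9.75) = 0.603 / 2.082 = 0.2896.
ΔS = 510 − 8.81 = 501.2 mg/L, so the substrate removal rate is 1830 × 501.2/1000 = 917.2 kg BOD₅/d.
So the net sludge growth is P_X = 0.2896 × 917.2 = 265.6 kg VSS/d.

P_X ≈ 266 kg VSS/d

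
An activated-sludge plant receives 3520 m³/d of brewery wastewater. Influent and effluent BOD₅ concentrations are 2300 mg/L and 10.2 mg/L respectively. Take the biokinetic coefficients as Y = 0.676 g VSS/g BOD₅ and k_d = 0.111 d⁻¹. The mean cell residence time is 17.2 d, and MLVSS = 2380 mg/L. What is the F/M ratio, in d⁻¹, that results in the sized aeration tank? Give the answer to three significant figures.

Rearranging the biomass balance for a CMAS with decay, V = Y·Q·ΔS·θ_c / [X·(1+k_d θ_c)] = 0.676 × 3520 × (2300 − 10.2) × 17.2 / [2380 × (1 + 0.111 × 17.2)] = 9.37×10^7 / 6924 = 13535 m³.
F/M = Q·S₀ / (V·X) = 3520 × 2300 / (13535 × 2380) = 0.2513 g BOD₅·(g VSS·d)⁻¹.

F/M ≈ 0.251 d⁻¹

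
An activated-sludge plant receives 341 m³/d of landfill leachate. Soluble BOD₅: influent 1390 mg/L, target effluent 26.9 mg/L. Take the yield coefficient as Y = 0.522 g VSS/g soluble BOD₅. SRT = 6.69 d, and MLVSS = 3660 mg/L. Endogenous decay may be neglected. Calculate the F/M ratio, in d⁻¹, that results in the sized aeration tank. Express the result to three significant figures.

Biomass mass balance (decay neglected): V·X = Y·Q·(S₀ − S)·θ_c, so V = 0.522 × 341 × (1390 − 26.9) × 6.69 / 3660 = 443.5 m³.
Food-to-microorganism ratio F/M = Q S₀ / (V X) = 341 × 1390 / (443.5 × 3660) = 0.2920 d⁻¹.

F/M ≈ 0.292 d⁻¹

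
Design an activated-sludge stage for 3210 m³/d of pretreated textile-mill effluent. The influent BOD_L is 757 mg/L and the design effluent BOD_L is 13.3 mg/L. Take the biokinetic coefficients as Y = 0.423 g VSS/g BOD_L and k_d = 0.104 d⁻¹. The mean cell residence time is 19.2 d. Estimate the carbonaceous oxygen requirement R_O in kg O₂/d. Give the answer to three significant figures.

Y_obs = Y / (1 + k_d θ_c) = 0.423 / (1 + 0.104 × 19.2) = 0.423 / 2.997 = 0.1412.
Q·(S₀ − S) = 3210 × (757 − 13.3) × 10⁻³ = 2387 kg/d removed.
P_X = Y_obs·Q·(S₀ − S) = 0.1412 × 2387 = 337.0 kg VSS/d.
Carbonaceous O₂ demand = substrate oxidised − cell-mass equivalent = 2387 − 1.42 × 337.0 = 1909 kg O₂/d.

R_O ≈ 1910 kg O₂/d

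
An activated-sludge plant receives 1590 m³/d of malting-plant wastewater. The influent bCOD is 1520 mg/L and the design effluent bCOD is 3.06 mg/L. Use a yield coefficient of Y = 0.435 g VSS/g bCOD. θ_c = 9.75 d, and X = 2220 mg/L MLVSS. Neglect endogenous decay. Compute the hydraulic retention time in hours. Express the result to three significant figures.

With k_d = 0 the design equation reduces to V = Y Q (S₀−S) θ_c / X = 0.435 × 1590 × (1520 − 3.06) × 9.75 / 2220 = 4608 m³.
HRT = V/Q = 4608 m³ / 1590 m³·d⁻¹ = 2.898 d × 24 = 69.55 h.

τ ≈ 69.6 h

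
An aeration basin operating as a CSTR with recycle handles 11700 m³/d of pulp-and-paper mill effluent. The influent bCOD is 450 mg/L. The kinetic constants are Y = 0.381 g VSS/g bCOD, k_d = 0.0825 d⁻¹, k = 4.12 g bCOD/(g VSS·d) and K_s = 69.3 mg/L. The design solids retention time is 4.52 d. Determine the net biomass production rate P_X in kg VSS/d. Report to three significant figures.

Effluent substrate depends only on kinetics and SRT: S = K_s(1 + k_d θ_c) / [θ_c(Yk − k_d) − 1] = 69.3 × (1 + 0.0825 × 4.52) / [4.52 × (0.381 × 4.12 − 0.0825) − 1] = 95.14 / 5.722 = 16.63 mg/L.
The observed yield is Y_obs = Y/(1 + k_d·θ_c) = 0.381 / (1 + 0.0825 × 4.52) = 0.381 / 1.373 = 0.2775 g VSS per g bCOD removed.
Substrate removed = Q·(S₀ − S) = 11700 m³/d × (450 − 16.6) g/m³ = 5.07×10^6 g/d = 5071 kg/d.
Net biomass production P_X = Y_obs × Q·(S₀ − S) = 0.2775 × 5071 = 1407 kg VSS/d.

P_X ≈ 1410 kg VSS/d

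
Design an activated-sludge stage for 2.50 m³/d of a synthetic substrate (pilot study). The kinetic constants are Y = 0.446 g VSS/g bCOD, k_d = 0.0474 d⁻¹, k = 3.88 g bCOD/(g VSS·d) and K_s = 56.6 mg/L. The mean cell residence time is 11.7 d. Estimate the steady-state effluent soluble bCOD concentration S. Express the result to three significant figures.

S ≈ 4.71 mg/L

Effluent substrate depends only on kinetics and SRT: S = K_s(1 + k_d θ_c) / [θ_c(Yk − k_d) − 1] = 56.6 × (1 + 0.0474 × 11.7) / [11.7 × (0.446 × 3.88 − 0.0474) − 1] = 87.99 / 18.69 = 4.707 mg/L.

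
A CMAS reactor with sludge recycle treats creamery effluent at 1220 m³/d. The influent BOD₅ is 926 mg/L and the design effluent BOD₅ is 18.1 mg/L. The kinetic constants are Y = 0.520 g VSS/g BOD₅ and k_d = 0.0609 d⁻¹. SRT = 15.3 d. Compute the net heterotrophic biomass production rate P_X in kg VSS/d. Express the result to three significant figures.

P_X ≈ 298 kg VSS/d

Correct the yield for decay: Y_obs = Y/(1 + k_d θ_c) = 0.520 / (1 + 0.0609 × 15.3) = 0.520 / 1.932 = 0.2692.
Substrate removed = Q·(S₀ − S) = 1220 m³/d × (926 − 18.1) g/m³ = 1.11×10^6 g/d = 1108 kg/d.
Net biomass production P_X = Y_obs × Q·(S₀ − S) = 0.2692 × 1108 = 298.2 kg VSS/d.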